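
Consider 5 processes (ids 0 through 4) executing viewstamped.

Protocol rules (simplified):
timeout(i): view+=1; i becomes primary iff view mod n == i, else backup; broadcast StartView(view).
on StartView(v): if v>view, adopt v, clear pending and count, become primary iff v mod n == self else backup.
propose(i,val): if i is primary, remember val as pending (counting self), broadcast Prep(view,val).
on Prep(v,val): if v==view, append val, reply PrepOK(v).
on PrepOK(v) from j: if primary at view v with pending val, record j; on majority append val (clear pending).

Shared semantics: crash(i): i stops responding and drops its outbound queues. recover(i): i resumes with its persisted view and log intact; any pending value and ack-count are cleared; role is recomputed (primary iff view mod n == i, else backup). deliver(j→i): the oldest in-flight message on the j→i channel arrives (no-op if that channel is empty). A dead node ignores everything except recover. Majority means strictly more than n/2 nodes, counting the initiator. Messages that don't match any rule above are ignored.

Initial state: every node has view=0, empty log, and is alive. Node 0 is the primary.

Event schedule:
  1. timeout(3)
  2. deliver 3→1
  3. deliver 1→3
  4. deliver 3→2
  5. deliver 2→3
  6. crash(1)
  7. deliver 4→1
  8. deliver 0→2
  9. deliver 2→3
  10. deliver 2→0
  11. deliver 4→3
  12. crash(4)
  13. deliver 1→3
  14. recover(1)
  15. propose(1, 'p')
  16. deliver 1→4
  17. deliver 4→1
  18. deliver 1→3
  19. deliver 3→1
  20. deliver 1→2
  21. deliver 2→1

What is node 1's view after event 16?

after 1 — timeout(3): n3:back/v1/[-]
after 2 — deliver 3→1: n1:prim/v1/[-]
after 3 — deliver 1→3: ·
after 4 — deliver 3→2: n2:back/v1/[-]
after 5 — deliver 2→3: ·
after 6 — crash(1): n1:✗prim/v1/[-]
after 7 — deliver 4→1: ·
after 8 — deliver 0→2: ·
after 9 — deliver 2→3: ·
after 10 — deliver 2→0: ·
after 11 — deliver 4→3: ·
after 12 — crash(4): n4:✗back/v0/[-]
after 13 — deliver 1→3: ·
after 14 — recover(1): n1:prim/v1/[-]
after 15 — propose(1,'p'): ·
after 16 — deliver 1→4: ·

1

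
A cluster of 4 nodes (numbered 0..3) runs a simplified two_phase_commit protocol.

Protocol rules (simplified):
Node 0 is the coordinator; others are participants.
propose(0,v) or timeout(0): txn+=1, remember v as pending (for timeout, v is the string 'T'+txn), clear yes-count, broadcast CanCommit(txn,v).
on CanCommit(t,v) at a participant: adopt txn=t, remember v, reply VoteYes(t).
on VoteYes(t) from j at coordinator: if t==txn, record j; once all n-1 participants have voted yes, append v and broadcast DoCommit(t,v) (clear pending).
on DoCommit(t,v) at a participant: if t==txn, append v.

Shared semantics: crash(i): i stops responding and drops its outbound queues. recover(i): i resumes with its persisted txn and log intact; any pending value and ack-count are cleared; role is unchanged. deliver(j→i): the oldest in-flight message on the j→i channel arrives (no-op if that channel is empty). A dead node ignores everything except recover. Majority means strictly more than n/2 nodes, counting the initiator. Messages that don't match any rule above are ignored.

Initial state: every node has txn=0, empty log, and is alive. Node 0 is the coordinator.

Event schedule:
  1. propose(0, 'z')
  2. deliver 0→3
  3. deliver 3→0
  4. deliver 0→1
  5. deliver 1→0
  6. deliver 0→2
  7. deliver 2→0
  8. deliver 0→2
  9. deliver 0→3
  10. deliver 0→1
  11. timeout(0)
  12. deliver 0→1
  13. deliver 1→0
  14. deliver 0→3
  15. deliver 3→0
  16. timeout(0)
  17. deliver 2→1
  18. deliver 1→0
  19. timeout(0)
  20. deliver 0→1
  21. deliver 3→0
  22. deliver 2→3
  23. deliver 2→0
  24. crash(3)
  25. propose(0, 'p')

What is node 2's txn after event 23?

1

[1] propose(0,'z') → N0(coor t1 [-])
[2] deliver 0→3 → N3(part t1 [-])
[3] deliver 3→0 → ∅
[4] deliver 0→1 → N1(part t1 [-])
[5] deliver 1→0 → ∅
[6] deliver 0→2 → N2(part t1 [-])
[7] deliver 2→0 → N0(coor t1 [z])
[8] deliver 0→2 → N2(part t1 [z])
[9] deliver 0→3 → N3(part t1 [z])
[10] deliver 0→1 → N1(part t1 [z])
[11] timeout(0) → N0(coor t2 [z])
[12] deliver 0→1 → N1(part t2 [z])
[13] deliver 1→0 → ∅
[14] deliver 0→3 → N3(part t2 [z])
[15] deliver 3→0 → ∅
[16] timeout(0) → N0(coor t3 [z])
[17] deliver 2→1 → ∅
[18] deliver 1→0 → ∅
[19] timeout(0) → N0(coor t4 [z])
[20] deliver 0→1 → N1(part t3 [z])
[21] deliver 3→0 → ∅
[22] deliver 2→3 → ∅
[23] deliver 2→0 → ∅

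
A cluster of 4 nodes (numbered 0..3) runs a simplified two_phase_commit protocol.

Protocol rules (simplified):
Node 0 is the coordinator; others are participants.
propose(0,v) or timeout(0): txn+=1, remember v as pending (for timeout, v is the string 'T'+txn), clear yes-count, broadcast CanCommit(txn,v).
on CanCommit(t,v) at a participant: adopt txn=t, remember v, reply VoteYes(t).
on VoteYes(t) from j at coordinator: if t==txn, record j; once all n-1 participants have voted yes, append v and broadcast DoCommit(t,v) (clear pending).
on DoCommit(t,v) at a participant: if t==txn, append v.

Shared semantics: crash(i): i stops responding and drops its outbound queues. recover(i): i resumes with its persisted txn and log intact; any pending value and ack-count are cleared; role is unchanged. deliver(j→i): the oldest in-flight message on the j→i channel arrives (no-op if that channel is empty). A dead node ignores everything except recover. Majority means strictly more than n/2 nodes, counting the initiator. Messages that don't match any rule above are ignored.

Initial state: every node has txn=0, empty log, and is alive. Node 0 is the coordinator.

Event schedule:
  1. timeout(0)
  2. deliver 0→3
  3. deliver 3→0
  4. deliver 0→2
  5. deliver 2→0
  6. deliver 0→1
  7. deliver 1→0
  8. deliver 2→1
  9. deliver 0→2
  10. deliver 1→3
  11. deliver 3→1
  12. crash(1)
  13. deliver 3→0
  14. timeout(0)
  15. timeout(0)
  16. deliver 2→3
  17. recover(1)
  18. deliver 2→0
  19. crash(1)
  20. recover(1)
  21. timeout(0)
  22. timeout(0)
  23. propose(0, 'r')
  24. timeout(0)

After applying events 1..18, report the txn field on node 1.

1

e1 timeout(0): 0[coor,t=1,-]
e2 deliver 0→3: 3[part,t=1,-]
e3 deliver 3→0: ·
e4 deliver 0→2: 2[part,t=1,-]
e5 deliver 2→0: ·
e6 deliver 0→1: 1[part,t=1,-]
e7 deliver 1→0: 0[coor,t=1,T1]
e8 deliver 2→1: ·
e9 deliver 0→2: 2[part,t=1,T1]
e10 deliver 1→3: ·
e11 deliver 3→1: ·
e12 crash(1): 1[✗part,t=1,-]
e13 deliver 3→0: ·
e14 timeout(0): 0[coor,t=2,T1]
e15 timeout(0): 0[coor,t=3,T1]
e16 deliver 2→3: ·
e17 recover(1): 1[part,t=1,-]
e18 deliver 2→0: ·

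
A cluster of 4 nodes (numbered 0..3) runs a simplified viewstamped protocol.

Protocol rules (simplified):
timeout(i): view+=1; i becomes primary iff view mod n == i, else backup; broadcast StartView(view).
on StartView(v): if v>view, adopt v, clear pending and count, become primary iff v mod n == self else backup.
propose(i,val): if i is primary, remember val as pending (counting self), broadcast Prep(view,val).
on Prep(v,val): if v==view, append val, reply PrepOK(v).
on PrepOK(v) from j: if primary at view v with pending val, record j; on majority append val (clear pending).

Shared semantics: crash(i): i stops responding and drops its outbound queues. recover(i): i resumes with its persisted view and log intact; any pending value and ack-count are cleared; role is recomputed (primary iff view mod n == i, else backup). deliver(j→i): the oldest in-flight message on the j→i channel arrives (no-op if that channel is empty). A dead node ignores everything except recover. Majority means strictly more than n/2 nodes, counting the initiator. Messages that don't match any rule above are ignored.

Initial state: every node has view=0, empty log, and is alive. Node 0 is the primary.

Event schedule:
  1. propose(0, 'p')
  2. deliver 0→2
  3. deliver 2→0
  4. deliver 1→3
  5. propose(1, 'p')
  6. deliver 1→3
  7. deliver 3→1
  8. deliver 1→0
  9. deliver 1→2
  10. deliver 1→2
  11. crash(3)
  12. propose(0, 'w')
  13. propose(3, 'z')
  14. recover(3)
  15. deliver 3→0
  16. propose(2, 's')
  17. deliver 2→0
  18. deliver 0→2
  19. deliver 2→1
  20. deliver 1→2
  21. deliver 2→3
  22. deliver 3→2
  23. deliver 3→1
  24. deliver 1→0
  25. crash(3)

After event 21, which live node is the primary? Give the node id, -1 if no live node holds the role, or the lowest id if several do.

after 1 — propose(0,'p'): ·
after 2 — deliver 0→2: n2:back/v0/[p]
after 3 — deliver 2→0: ·
after 4 — deliver 1→3: ·
after 5 — propose(1,'p'): ·
after 6 — deliver 1→3: ·
after 7 — deliver 3→1: ·
after 8 — deliver 1→0: ·
after 9 — deliver 1→2: ·
after 10 — deliver 1→2: ·
after 11 — crash(3): n3:✗back/v0/[-]
after 12 — propose(0,'w'): ·
after 13 — propose(3,'z'): ·
after 14 — recover(3): n3:back/v0/[-]
after 15 — deliver 3→0: ·
after 16 — propose(2,'s'): ·
after 17 — deliver 2→0: ·
after 18 — deliver 0→2: n2:back/v0/[p,w]
after 19 — deliver 2→1: ·
after 20 — deliver 1→2: ·
after 21 — deliver 2→3: ·

0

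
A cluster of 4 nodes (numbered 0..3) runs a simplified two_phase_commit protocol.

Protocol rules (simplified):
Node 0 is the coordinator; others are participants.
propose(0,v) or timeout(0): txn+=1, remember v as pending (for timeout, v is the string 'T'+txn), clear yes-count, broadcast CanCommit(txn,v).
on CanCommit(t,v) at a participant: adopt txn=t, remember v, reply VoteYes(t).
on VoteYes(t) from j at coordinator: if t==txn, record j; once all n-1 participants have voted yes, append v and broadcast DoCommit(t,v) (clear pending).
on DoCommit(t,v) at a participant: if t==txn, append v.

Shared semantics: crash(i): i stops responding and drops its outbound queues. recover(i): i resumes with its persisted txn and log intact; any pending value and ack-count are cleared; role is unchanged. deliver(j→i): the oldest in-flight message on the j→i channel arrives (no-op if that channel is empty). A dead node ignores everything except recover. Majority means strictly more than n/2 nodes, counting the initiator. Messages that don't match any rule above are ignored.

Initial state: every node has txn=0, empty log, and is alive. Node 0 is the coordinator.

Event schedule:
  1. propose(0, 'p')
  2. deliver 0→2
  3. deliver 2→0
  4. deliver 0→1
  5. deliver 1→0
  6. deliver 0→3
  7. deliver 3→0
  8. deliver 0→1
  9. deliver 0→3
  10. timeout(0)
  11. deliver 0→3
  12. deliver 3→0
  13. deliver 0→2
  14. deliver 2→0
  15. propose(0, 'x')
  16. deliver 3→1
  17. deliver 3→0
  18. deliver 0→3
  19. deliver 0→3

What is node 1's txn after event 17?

after 1 — propose(0,'p'): n0:coor/t1/[-]
after 2 — deliver 0→2: n2:part/t1/[-]
after 3 — deliver 2→0: ·
after 4 — deliver 0→1: n1:part/t1/[-]
after 5 — deliver 1→0: ·
after 6 — deliver 0→3: n3:part/t1/[-]
after 7 — deliver 3→0: n0:coor/t1/[p]
after 8 — deliver 0→1: n1:part/t1/[p]
after 9 — deliver 0→3: n3:part/t1/[p]
after 10 — timeout(0): n0:coor/t2/[p]
after 11 — deliver 0→3: n3:part/t2/[p]
after 12 — deliver 3→0: ·
after 13 — deliver 0→2: n2:part/t1/[p]
after 14 — deliver 2→0: ·
after 15 — propose(0,'x'): n0:coor/t3/[p]
after 16 — deliver 3→1: ·
after 17 — deliver 3→0: ·

1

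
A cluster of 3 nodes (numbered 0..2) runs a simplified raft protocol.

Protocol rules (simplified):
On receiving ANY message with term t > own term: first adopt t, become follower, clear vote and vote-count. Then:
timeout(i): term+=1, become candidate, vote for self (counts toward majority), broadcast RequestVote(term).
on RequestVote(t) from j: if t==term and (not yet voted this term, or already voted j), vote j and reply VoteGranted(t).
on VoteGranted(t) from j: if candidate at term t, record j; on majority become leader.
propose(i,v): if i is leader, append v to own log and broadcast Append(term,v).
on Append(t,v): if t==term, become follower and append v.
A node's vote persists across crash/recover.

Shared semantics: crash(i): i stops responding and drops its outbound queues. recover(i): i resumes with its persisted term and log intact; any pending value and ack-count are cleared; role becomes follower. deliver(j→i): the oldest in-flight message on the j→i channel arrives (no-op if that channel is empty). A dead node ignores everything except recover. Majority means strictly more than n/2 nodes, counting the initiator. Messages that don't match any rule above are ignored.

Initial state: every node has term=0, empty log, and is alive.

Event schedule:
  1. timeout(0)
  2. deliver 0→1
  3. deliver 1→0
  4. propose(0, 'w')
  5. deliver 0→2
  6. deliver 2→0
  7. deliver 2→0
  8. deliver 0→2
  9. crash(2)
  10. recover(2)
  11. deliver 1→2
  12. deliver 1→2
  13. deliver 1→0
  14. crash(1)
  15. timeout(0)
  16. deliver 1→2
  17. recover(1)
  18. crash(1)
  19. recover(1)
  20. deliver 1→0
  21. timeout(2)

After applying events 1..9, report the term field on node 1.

1

e1 timeout(0): 0[cand,t=1,-]
e2 deliver 0→1: 1[foll,t=1,-]
e3 deliver 1→0: 0[lead,t=1,-]
e4 propose(0,'w'): 0[lead,t=1,w]
e5 deliver 0→2: 2[foll,t=1,-]
e6 deliver 2→0: ·
e7 deliver 2→0: ·
e8 deliver 0→2: 2[foll,t=1,w]
e9 crash(2): 2[✗foll,t=1,w]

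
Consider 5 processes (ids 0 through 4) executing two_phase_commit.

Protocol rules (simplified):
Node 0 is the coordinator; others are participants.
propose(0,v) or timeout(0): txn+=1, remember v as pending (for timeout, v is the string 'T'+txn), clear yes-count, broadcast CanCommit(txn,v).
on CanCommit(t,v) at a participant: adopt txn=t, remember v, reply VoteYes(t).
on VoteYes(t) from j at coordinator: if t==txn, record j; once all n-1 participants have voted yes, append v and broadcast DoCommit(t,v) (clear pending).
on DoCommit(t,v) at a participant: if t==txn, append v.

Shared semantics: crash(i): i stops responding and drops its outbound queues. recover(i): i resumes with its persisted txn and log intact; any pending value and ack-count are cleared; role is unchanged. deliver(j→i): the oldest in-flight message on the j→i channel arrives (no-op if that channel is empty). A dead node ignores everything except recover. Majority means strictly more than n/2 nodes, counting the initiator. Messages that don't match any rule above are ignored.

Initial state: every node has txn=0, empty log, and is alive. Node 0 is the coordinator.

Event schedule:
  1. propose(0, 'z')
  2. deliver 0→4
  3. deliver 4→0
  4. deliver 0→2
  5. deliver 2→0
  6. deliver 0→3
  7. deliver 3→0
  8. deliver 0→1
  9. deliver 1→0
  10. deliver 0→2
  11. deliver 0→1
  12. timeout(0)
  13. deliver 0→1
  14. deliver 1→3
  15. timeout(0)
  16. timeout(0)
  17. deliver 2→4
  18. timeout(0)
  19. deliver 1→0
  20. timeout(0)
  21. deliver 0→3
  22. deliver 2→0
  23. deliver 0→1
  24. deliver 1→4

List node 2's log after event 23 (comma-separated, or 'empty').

1. propose(0,'z'):  <0:coor t1 ->
2. deliver 0→4:  <4:part t1 ->
3. deliver 4→0:  nop
4. deliver 0→2:  <2:part t1 ->
5. deliver 2→0:  nop
6. deliver 0→3:  <3:part t1 ->
7. deliver 3→0:  nop
8. deliver 0→1:  <1:part t1 ->
9. deliver 1→0:  <0:coor t1 z>
10. deliver 0→2:  <2:part t1 z>
11. deliver 0→1:  <1:part t1 z>
12. timeout(0):  <0:coor t2 z>
13. deliver 0→1:  <1:part t2 z>
14. deliver 1→3:  nop
15. timeout(0):  <0:coor t3 z>
16. timeout(0):  <0:coor t4 z>
17. deliver 2→4:  nop
18. timeout(0):  <0:coor t5 z>
19. deliver 1→0:  nop
20. timeout(0):  <0:coor t6 z>
21. deliver 0→3:  <3:part t1 z>
22. deliver 2→0:  nop
23. deliver 0→1:  <1:part t3 z>

z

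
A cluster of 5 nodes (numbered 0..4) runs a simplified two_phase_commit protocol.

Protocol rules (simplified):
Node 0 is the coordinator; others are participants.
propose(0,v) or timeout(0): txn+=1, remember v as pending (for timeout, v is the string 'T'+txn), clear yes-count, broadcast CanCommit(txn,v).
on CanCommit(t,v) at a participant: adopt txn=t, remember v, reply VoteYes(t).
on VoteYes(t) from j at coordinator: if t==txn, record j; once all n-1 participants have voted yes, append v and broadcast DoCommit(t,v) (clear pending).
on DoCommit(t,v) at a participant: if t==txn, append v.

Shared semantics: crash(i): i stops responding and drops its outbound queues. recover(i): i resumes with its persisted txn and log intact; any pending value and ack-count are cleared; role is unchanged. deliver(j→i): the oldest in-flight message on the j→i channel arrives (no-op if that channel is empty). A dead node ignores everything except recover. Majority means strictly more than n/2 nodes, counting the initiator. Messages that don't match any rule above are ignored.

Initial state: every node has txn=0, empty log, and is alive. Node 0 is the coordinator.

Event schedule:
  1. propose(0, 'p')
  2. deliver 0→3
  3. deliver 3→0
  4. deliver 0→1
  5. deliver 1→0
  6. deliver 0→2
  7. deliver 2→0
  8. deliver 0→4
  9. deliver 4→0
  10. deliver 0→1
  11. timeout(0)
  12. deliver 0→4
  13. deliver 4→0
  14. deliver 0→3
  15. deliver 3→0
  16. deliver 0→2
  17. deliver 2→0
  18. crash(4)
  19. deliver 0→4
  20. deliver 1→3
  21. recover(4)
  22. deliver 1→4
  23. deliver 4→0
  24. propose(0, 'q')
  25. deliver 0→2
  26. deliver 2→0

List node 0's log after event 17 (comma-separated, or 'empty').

e1 propose(0,'p'): 0[coor,t=1,-]
e2 deliver 0→3: 3[part,t=1,-]
e3 deliver 3→0: ·
e4 deliver 0→1: 1[part,t=1,-]
e5 deliver 1→0: ·
e6 deliver 0→2: 2[part,t=1,-]
e7 deliver 2→0: ·
e8 deliver 0→4: 4[part,t=1,-]
e9 deliver 4→0: 0[coor,t=1,p]
e10 deliver 0→1: 1[part,t=1,p]
e11 timeout(0): 0[coor,t=2,p]
e12 deliver 0→4: 4[part,t=1,p]
e13 deliver 4→0: ·
e14 deliver 0→3: 3[part,t=1,p]
e15 deliver 3→0: ·
e16 deliver 0→2: 2[part,t=1,p]
e17 deliver 2→0: ·

p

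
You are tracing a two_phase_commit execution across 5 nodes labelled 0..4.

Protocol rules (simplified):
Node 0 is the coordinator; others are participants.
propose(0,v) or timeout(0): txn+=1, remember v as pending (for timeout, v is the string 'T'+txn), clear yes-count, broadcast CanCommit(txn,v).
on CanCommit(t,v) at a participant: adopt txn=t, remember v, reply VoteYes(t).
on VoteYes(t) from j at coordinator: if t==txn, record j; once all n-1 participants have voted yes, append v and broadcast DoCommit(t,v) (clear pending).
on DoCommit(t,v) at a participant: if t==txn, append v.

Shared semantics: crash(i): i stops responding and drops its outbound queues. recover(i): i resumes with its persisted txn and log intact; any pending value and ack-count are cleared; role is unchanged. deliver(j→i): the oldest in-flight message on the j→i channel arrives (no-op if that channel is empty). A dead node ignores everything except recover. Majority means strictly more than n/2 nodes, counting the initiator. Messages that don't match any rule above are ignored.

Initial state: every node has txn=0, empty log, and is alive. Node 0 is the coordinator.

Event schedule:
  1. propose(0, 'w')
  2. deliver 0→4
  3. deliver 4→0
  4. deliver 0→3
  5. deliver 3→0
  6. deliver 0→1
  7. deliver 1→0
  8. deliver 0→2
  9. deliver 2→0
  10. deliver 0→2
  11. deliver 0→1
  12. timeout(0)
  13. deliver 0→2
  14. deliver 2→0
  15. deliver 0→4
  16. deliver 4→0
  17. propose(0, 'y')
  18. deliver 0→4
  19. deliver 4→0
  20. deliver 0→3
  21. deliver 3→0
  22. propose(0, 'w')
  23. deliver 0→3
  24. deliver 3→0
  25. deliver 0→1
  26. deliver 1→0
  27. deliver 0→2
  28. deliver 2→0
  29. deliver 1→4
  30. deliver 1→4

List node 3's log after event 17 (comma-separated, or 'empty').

empty

step 1 propose(0,'w'): 0={coor,t=1,log=-}
step 2 deliver 0→4: 4={part,t=1,log=-}
step 3 deliver 4→0: —
step 4 deliver 0→3: 3={part,t=1,log=-}
step 5 deliver 3→0: —
step 6 deliver 0→1: 1={part,t=1,log=-}
step 7 deliver 1→0: —
step 8 deliver 0→2: 2={part,t=1,log=-}
step 9 deliver 2→0: 0={coor,t=1,log=w}
step 10 deliver 0→2: 2={part,t=1,log=w}
step 11 deliver 0→1: 1={part,t=1,log=w}
step 12 timeout(0): 0={coor,t=2,log=w}
step 13 deliver 0→2: 2={part,t=2,log=w}
step 14 deliver 2→0: —
step 15 deliver 0→4: 4={part,t=1,log=w}
step 16 deliver 4→0: —
step 17 propose(0,'y'): 0={coor,t=3,log=w}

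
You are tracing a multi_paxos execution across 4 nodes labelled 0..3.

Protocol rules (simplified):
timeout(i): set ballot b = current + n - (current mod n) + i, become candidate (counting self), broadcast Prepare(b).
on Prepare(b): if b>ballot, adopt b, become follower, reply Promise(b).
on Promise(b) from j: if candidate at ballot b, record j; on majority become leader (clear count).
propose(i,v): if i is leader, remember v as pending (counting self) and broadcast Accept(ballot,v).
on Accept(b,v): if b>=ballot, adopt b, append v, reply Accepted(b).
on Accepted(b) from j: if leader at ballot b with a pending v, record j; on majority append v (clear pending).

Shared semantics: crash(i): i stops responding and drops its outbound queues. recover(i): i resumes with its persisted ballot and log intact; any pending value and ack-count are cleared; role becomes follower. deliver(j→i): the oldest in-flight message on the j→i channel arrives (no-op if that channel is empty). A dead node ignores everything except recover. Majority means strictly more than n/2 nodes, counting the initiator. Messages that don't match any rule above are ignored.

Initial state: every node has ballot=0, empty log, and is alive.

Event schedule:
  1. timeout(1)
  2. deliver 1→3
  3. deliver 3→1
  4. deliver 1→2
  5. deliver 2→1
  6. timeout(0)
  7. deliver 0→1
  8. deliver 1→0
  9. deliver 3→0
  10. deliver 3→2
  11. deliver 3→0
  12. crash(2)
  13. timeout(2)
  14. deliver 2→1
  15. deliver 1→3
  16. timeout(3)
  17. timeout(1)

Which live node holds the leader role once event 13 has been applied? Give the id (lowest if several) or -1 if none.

e1 timeout(1): 1[cand,b=5,-]
e2 deliver 1→3: 3[foll,b=5,-]
e3 deliver 3→1: ·
e4 deliver 1→2: 2[foll,b=5,-]
e5 deliver 2→1: 1[lead,b=5,-]
e6 timeout(0): 0[cand,b=4,-]
e7 deliver 0→1: ·
e8 deliver 1→0: 0[foll,b=5,-]
e9 deliver 3→0: ·
e10 deliver 3→2: ·
e11 deliver 3→0: ·
e12 crash(2): 2[✗foll,b=5,-]
e13 timeout(2): ·

1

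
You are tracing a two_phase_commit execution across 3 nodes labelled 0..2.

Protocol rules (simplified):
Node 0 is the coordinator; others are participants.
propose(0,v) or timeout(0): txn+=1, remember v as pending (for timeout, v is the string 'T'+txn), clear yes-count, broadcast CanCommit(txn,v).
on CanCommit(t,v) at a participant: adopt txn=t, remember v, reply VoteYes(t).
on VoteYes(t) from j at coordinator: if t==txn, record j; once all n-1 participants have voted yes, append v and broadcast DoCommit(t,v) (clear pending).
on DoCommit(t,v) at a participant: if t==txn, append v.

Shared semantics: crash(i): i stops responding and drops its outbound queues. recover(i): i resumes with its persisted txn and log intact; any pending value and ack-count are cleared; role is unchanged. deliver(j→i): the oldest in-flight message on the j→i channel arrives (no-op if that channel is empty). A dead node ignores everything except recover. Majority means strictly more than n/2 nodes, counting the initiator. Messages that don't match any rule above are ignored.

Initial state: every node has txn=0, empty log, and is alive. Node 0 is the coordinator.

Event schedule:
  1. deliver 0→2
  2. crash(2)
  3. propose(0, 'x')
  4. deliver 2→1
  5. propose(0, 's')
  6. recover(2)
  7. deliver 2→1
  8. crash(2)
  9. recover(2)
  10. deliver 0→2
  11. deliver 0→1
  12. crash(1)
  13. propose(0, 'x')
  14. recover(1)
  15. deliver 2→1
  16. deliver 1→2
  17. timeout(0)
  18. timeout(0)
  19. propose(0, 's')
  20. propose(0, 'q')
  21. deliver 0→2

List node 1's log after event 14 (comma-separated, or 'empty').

empty

step 1 deliver 0→2: —
step 2 crash(2): 2={✗part,t=0,log=-}
step 3 propose(0,'x'): 0={coor,t=1,log=-}
step 4 deliver 2→1: —
step 5 propose(0,'s'): 0={coor,t=2,log=-}
step 6 recover(2): 2={part,t=0,log=-}
step 7 deliver 2→1: —
step 8 crash(2): 2={✗part,t=0,log=-}
step 9 recover(2): 2={part,t=0,log=-}
step 10 deliver 0→2: 2={part,t=1,log=-}
step 11 deliver 0→1: 1={part,t=1,log=-}
step 12 crash(1): 1={✗part,t=1,log=-}
step 13 propose(0,'x'): 0={coor,t=3,log=-}
step 14 recover(1): 1={part,t=1,log=-}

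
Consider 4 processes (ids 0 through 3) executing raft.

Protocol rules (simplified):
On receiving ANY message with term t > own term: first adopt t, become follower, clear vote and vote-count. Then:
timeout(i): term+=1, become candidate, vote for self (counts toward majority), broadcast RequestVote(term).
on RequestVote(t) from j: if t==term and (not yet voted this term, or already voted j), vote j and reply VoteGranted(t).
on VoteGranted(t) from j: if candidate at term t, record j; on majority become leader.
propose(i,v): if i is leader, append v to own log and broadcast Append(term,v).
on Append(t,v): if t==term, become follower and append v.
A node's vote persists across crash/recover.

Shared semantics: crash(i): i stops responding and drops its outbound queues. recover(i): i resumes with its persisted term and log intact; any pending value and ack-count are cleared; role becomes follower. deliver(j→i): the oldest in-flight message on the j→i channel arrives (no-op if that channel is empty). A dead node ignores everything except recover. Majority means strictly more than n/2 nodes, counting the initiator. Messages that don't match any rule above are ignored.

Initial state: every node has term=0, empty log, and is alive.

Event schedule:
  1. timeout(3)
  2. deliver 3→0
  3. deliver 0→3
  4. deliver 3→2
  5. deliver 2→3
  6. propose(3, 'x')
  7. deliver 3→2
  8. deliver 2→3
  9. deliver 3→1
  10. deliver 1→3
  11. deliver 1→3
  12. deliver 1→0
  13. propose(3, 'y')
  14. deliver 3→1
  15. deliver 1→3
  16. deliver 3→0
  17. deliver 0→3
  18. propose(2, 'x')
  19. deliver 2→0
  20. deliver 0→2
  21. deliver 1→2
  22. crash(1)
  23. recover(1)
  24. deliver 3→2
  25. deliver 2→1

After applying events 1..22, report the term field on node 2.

1

e1 timeout(3): 3[cand,t=1,-]
e2 deliver 3→0: 0[foll,t=1,-]
e3 deliver 0→3: ·
e4 deliver 3→2: 2[foll,t=1,-]
e5 deliver 2→3: 3[lead,t=1,-]
e6 propose(3,'x'): 3[lead,t=1,x]
e7 deliver 3→2: 2[foll,t=1,x]
e8 deliver 2→3: ·
e9 deliver 3→1: 1[foll,t=1,-]
e10 deliver 1→3: ·
e11 deliver 1→3: ·
e12 deliver 1→0: ·
e13 propose(3,'y'): 3[lead,t=1,x,y]
e14 deliver 3→1: 1[foll,t=1,x]
e15 deliver 1→3: ·
e16 deliver 3→0: 0[foll,t=1,x]
e17 deliver 0→3: ·
e18 propose(2,'x'): ·
e19 deliver 2→0: ·
e20 deliver 0→2: ·
e21 deliver 1→2: ·
e22 crash(1): 1[✗foll,t=1,x]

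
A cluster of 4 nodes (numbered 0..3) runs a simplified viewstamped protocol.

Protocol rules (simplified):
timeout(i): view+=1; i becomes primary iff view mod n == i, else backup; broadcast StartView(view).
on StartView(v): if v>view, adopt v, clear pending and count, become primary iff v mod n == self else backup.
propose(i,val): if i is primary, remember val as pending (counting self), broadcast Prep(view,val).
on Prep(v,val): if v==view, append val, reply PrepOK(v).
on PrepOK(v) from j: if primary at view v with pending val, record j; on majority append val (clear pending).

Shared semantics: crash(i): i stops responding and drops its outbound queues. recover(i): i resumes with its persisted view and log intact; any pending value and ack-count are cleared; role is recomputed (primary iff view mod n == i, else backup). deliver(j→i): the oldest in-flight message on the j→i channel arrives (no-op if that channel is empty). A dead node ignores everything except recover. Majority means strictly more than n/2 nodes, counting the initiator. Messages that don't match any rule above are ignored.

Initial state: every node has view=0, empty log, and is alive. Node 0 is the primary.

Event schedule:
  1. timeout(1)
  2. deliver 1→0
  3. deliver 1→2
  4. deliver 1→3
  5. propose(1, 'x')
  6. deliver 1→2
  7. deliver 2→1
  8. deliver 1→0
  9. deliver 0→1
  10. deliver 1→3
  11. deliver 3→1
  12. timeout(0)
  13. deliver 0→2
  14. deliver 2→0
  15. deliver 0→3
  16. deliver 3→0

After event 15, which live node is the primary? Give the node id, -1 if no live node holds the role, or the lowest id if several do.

1. timeout(1):  <1:prim v1 ->
2. deliver 1→0:  <0:back v1 ->
3. deliver 1→2:  <2:back v1 ->
4. deliver 1→3:  <3:back v1 ->
5. propose(1,'x'):  nop
6. deliver 1→2:  <2:back v1 x>
7. deliver 2→1:  nop
8. deliver 1→0:  <0:back v1 x>
9. deliver 0→1:  <1:prim v1 x>
10. deliver 1→3:  <3:back v1 x>
11. deliver 3→1:  nop
12. timeout(0):  <0:back v2 x>
13. deliver 0→2:  <2:prim v2 x>
14. deliver 2→0:  nop
15. deliver 0→3:  <3:back v2 x>

1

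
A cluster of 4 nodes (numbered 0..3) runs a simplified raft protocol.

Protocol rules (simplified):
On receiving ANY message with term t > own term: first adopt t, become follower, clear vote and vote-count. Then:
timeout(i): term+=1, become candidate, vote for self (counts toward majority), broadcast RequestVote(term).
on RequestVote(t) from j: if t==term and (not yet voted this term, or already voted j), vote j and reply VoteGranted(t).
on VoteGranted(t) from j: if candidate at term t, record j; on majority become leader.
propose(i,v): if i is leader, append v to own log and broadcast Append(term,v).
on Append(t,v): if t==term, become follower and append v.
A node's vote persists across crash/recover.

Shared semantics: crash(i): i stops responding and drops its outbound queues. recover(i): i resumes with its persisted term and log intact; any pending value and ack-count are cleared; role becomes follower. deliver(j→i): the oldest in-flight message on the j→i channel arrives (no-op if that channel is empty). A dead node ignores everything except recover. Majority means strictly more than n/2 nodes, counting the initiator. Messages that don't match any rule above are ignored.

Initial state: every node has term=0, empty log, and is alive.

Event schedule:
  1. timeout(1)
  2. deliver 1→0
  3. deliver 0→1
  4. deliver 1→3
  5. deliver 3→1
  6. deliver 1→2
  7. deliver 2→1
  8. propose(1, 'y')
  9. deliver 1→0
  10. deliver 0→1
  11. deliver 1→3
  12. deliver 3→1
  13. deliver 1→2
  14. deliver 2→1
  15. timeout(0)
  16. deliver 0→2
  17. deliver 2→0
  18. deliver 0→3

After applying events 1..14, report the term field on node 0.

1

step 1 timeout(1): 1={cand,t=1,log=-}
step 2 deliver 1→0: 0={foll,t=1,log=-}
step 3 deliver 0→1: —
step 4 deliver 1→3: 3={foll,t=1,log=-}
step 5 deliver 3→1: 1={lead,t=1,log=-}
step 6 deliver 1→2: 2={foll,t=1,log=-}
step 7 deliver 2→1: —
step 8 propose(1,'y'): 1={lead,t=1,log=y}
step 9 deliver 1→0: 0={foll,t=1,log=y}
step 10 deliver 0→1: —
step 11 deliver 1→3: 3={foll,t=1,log=y}
step 12 deliver 3→1: —
step 13 deliver 1→2: 2={foll,t=1,log=y}
step 14 deliver 2→1: —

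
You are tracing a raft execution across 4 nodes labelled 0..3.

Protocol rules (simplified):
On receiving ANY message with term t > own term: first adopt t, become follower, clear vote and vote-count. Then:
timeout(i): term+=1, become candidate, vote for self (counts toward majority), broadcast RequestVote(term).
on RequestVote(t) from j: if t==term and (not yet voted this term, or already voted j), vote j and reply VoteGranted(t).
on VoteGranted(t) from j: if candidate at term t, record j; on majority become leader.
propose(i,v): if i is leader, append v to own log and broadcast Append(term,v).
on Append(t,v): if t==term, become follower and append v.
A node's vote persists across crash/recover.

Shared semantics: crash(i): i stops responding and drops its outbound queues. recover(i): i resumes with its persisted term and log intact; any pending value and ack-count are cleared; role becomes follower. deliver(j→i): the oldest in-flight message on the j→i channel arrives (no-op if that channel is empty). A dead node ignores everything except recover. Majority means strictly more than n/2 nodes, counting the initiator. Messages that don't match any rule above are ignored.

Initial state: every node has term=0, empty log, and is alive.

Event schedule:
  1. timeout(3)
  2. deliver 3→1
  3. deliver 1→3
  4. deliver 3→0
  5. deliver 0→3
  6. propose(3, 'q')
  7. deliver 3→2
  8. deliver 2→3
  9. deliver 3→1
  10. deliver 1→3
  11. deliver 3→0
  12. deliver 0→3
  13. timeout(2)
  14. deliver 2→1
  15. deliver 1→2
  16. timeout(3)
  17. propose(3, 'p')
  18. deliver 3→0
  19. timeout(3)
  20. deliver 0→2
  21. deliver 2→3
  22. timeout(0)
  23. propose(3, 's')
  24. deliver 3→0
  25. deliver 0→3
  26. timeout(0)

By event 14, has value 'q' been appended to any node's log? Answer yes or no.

[1] timeout(3) → N3(cand t1 [-])
[2] deliver 3→1 → N1(foll t1 [-])
[3] deliver 1→3 → ∅
[4] deliver 3→0 → N0(foll t1 [-])
[5] deliver 0→3 → N3(lead t1 [-])
[6] propose(3,'q') → N3(lead t1 [q])
[7] deliver 3→2 → N2(foll t1 [-])
[8] deliver 2→3 → ∅
[9] deliver 3→1 → N1(foll t1 [q])
[10] deliver 1→3 → ∅
[11] deliver 3→0 → N0(foll t1 [q])
[12] deliver 0→3 → ∅
[13] timeout(2) → N2(cand t2 [-])
[14] deliver 2→1 → N1(foll t2 [q])

yes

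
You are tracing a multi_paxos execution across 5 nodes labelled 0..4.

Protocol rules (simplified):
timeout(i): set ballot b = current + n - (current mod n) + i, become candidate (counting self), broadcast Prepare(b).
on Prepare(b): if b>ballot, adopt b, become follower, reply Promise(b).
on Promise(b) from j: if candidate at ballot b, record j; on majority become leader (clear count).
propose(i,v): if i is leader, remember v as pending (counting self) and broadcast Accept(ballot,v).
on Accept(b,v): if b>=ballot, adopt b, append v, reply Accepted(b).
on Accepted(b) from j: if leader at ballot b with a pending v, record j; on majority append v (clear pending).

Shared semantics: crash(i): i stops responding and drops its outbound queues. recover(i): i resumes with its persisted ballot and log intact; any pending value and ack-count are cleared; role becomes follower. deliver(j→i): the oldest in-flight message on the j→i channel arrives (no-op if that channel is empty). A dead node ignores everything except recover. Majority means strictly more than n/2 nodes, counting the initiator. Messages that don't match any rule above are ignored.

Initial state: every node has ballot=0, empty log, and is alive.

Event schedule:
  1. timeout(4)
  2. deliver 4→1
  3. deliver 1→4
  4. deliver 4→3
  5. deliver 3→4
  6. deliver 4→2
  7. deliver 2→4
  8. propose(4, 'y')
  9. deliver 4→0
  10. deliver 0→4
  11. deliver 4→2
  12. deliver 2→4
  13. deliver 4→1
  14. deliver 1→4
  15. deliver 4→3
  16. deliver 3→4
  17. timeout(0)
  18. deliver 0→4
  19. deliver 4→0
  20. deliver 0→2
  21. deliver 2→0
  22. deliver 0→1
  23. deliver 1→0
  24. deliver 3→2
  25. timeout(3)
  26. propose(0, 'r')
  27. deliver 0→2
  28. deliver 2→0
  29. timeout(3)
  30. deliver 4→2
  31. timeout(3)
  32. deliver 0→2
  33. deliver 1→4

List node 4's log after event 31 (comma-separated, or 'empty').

y

e1 timeout(4): 4[cand,b=9,-]
e2 deliver 4→1: 1[foll,b=9,-]
e3 deliver 1→4: ·
e4 deliver 4→3: 3[foll,b=9,-]
e5 deliver 3→4: 4[lead,b=9,-]
e6 deliver 4→2: 2[foll,b=9,-]
e7 deliver 2→4: ·
e8 propose(4,'y'): ·
e9 deliver 4→0: 0[foll,b=9,-]
e10 deliver 0→4: ·
e11 deliver 4→2: 2[foll,b=9,y]
e12 deliver 2→4: ·
e13 deliver 4→1: 1[foll,b=9,y]
e14 deliver 1→4: 4[lead,b=9,y]
e15 deliver 4→3: 3[foll,b=9,y]
e16 deliver 3→4: ·
e17 timeout(0): 0[cand,b=10,-]
e18 deliver 0→4: 4[foll,b=10,y]
e19 deliver 4→0: ·
e20 deliver 0→2: 2[foll,b=10,y]
e21 deliver 2→0: ·
e22 deliver 0→1: 1[foll,b=10,y]
e23 deliver 1→0: 0[lead,b=10,-]
e24 deliver 3→2: ·
e25 timeout(3): 3[cand,b=13,y]
e26 propose(0,'r'): ·
e27 deliver 0→2: 2[foll,b=10,y,r]
e28 deliver 2→0: ·
e29 timeout(3): 3[cand,b=18,y]
e30 deliver 4→2: ·
e31 timeout(3): 3[cand,b=23,y]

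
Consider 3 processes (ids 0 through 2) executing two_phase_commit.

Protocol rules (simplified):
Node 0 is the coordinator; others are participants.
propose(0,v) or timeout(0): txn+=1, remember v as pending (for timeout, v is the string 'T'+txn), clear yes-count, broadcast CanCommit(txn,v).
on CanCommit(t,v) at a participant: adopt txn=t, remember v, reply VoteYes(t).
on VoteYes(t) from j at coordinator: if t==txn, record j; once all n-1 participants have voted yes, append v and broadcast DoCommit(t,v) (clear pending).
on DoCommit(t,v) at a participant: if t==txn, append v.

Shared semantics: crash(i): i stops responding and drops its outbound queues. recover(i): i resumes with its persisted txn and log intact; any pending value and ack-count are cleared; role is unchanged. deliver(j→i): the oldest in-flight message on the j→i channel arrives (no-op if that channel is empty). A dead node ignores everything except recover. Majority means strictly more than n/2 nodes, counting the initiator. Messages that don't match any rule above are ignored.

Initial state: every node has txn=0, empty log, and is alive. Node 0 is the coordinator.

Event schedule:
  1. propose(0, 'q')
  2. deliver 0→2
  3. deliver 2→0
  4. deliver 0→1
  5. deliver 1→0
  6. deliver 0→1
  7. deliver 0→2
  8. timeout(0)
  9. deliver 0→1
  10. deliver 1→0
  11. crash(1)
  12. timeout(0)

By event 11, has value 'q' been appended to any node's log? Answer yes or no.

after 1 — propose(0,'q'): n0:coor/t1/[-]
after 2 — deliver 0→2: n2:part/t1/[-]
after 3 — deliver 2→0: ·
after 4 — deliver 0→1: n1:part/t1/[-]
after 5 — deliver 1→0: n0:coor/t1/[q]
after 6 — deliver 0→1: n1:part/t1/[q]
after 7 — deliver 0→2: n2:part/t1/[q]
after 8 — timeout(0): n0:coor/t2/[q]
after 9 — deliver 0→1: n1:part/t2/[q]
after 10 — deliver 1→0: ·
after 11 — crash(1): n1:✗part/t2/[q]

yes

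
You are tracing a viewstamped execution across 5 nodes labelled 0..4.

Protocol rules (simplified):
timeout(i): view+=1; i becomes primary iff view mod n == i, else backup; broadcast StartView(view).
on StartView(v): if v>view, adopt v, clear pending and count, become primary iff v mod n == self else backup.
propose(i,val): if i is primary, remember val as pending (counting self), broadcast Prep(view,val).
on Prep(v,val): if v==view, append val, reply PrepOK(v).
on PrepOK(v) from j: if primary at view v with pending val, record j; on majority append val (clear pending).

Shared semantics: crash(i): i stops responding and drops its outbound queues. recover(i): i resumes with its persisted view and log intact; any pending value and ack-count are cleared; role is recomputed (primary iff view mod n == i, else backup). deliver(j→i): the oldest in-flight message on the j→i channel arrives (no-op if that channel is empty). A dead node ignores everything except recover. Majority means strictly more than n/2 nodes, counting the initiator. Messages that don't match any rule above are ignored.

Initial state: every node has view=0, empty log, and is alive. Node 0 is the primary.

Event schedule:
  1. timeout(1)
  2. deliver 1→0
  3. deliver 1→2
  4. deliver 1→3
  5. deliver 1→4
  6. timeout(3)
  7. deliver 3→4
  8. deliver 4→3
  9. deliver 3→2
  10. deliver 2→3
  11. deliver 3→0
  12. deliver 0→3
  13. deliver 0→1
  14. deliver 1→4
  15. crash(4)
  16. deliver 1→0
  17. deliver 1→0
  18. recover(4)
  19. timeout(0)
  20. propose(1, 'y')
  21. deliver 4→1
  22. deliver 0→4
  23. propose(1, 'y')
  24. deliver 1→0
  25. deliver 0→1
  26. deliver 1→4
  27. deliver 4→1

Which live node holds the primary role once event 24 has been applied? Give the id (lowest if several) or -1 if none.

[1] timeout(1) → N1(prim v1 [-])
[2] deliver 1→0 → N0(back v1 [-])
[3] deliver 1→2 → N2(back v1 [-])
[4] deliver 1→3 → N3(back v1 [-])
[5] deliver 1→4 → N4(back v1 [-])
[6] timeout(3) → N3(back v2 [-])
[7] deliver 3→4 → N4(back v2 [-])
[8] deliver 4→3 → ∅
[9] deliver 3→2 → N2(prim v2 [-])
[10] deliver 2→3 → ∅
[11] deliver 3→0 → N0(back v2 [-])
[12] deliver 0→3 → ∅
[13] deliver 0→1 → ∅
[14] deliver 1→4 → ∅
[15] crash(4) → N4(✗back v2 [-])
[16] deliver 1→0 → ∅
[17] deliver 1→0 → ∅
[18] recover(4) → N4(back v2 [-])
[19] timeout(0) → N0(back v3 [-])
[20] propose(1,'y') → ∅
[21] deliver 4→1 → ∅
[22] deliver 0→4 → N4(back v3 [-])
[23] propose(1,'y') → ∅
[24] deliver 1→0 → ∅

1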